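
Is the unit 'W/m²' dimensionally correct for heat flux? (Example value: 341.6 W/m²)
Yes

heat flux has SI base units: kg / s^3
W/m² reduces to the same SI base units, so it is a valid unit for heat flux.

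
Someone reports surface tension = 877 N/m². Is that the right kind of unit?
No

surface tension has SI base units: kg / s^2
N/m² does NOT reduce to kg / s^2; a valid unit for surface tension would be e.g. N/m.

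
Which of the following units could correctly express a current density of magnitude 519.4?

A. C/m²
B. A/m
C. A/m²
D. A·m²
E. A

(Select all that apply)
C

current density has SI base units: A / m^2

Checking each option against A / m^2:
  A. C/m²: ✗ does not match
  B. A/m: ✗ does not match
  C. A/m²: ✓ matches
  D. A·m²: ✗ does not match
  E. A: ✗ does not match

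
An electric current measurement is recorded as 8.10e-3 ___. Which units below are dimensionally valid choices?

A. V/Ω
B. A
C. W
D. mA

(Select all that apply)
A, B, D

electric current has SI base units: A

Checking each option against A:
  A. V/Ω: ✓ matches
  B. A: ✓ matches
  C. W: ✗ does not match
  D. mA: ✓ matches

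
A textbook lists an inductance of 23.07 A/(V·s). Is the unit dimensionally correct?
No

inductance has SI base units: kg * m^2 / (A^2 * s^2)
A/(V·s) does NOT reduce to kg * m^2 / (A^2 * s^2); a valid unit for inductance would be e.g. H.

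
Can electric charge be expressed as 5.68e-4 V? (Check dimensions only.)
No

electric charge has SI base units: A * s
V does NOT reduce to A * s; a valid unit for electric charge would be e.g. C.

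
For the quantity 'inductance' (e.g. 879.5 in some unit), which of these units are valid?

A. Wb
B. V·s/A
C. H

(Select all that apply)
B, C

inductance has SI base units: kg * m^2 / (A^2 * s^2)

Checking each option against kg * m^2 / (A^2 * s^2):
  A. Wb: ✗ does not match
  B. V·s/A: ✓ matches
  C. H: ✓ matches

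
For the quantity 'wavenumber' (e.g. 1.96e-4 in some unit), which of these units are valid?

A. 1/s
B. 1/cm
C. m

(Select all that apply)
B

wavenumber has SI base units: 1 / m

Checking each option against 1 / m:
  A. 1/s: ✗ does not match
  B. 1/cm: ✓ matches
  C. m: ✗ does not match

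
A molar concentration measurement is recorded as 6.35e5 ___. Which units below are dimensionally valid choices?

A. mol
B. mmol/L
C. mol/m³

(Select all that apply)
B, C

molar concentration has SI base units: mol / m^3

Checking each option against mol / m^3:
  A. mol: ✗ does not match
  B. mmol/L: ✓ matches
  C. mol/m³: ✓ matches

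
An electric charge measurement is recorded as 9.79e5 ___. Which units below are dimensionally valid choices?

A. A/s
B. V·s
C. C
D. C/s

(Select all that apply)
C

electric charge has SI base units: A * s

Checking each option against A * s:
  A. A/s: ✗ does not match
  B. V·s: ✗ does not match
  C. C: ✓ matches
  D. C/s: ✗ does not match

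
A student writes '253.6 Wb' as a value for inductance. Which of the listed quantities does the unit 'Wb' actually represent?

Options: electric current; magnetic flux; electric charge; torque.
magnetic flux

inductance should have units dimensionally equivalent to kg * m^2 / (A^2 * s^2) (e.g. H).
The given unit 'Wb' reduces to kg * m^2 / (A * s^2). Of the listed options, that is the dimensionality of magnetic flux.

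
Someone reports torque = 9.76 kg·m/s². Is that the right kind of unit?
No

torque has SI base units: kg * m^2 / s^2
kg·m/s² does NOT reduce to kg * m^2 / s^2; a valid unit for torque would be e.g. N·m.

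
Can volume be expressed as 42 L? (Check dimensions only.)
Yes

volume has SI base units: m^3
L reduces to the same SI base units, so it is a valid unit for volume.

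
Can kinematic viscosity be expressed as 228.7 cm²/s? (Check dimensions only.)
Yes

kinematic viscosity has SI base units: m^2 / s
cm²/s reduces to the same SI base units, so it is a valid unit for kinematic viscosity.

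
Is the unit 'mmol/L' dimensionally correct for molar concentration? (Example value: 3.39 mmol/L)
Yes

molar concentration has SI base units: mol / m^3
mmol/L reduces to the same SI base units, so it is a valid unit for molar concentration.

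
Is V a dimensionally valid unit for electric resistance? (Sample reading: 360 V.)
No

electric resistance has SI base units: kg * m^2 / (A^2 * s^3)
V does NOT reduce to kg * m^2 / (A^2 * s^3); a valid unit for electric resistance would be e.g. Ω.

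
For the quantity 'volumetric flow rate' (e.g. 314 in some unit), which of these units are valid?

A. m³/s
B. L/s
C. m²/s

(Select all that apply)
A, B

volumetric flow rate has SI base units: m^3 / s

Checking each option against m^3 / s:
  A. m³/s: ✓ matches
  B. L/s: ✓ matches
  C. m²/s: ✗ does not match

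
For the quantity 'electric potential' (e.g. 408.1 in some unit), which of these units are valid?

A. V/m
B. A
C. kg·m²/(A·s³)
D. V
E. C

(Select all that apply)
C, D

electric potential has SI base units: kg * m^2 / (A * s^3)

Checking each option against kg * m^2 / (A * s^3):
  A. V/m: ✗ does not match
  B. A: ✗ does not match
  C. kg·m²/(A·s³): ✓ matches
  D. V: ✓ matches
  E. C: ✗ does not match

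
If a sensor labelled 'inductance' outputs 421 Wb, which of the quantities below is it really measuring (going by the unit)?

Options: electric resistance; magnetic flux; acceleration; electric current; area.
magnetic flux

inductance should have units dimensionally equivalent to kg * m^2 / (A^2 * s^2) (e.g. H).
The given unit 'Wb' reduces to kg * m^2 / (A * s^2). Of the listed options, that is the dimensionality of magnetic flux.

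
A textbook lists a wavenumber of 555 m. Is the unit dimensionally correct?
No

wavenumber has SI base units: 1 / m
m does NOT reduce to 1 / m; a valid unit for wavenumber would be e.g. 1/m.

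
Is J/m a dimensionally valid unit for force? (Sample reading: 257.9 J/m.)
Yes

force has SI base units: kg * m / s^2
J/m reduces to the same SI base units, so it is a valid unit for force.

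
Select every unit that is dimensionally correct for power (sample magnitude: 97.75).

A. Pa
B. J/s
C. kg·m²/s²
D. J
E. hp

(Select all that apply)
B, E

power has SI base units: kg * m^2 / s^3

Checking each option against kg * m^2 / s^3:
  A. Pa: ✗ does not match
  B. J/s: ✓ matches
  C. kg·m²/s²: ✗ does not match
  D. J: ✗ does not match
  E. hp: ✓ matches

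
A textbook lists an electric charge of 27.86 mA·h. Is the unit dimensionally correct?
Yes

electric charge has SI base units: A * s
mA·h reduces to the same SI base units, so it is a valid unit for electric charge.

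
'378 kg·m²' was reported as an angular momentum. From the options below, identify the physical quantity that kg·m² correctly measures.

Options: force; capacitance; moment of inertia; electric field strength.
moment of inertia

angular momentum should have units dimensionally equivalent to kg * m^2 / s (e.g. kg·m²/s).
The given unit 'kg·m²' reduces to kg * m^2. Of the listed options, that is the dimensionality of moment of inertia.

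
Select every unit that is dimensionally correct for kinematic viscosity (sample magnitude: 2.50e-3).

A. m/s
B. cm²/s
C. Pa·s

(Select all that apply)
B

kinematic viscosity has SI base units: m^2 / s

Checking each option against m^2 / s:
  A. m/s: ✗ does not match
  B. cm²/s: ✓ matches
  C. Pa·s: ✗ does not match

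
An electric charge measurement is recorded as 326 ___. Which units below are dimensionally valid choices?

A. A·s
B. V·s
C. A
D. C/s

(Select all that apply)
A

electric charge has SI base units: A * s

Checking each option against A * s:
  A. A·s: ✓ matches
  B. V·s: ✗ does not match
  C. A: ✗ does not match
  D. C/s: ✗ does not match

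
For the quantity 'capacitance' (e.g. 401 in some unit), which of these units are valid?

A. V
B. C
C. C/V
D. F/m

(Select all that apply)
C

capacitance has SI base units: A^2 * s^4 / (kg * m^2)

Checking each option against A^2 * s^4 / (kg * m^2):
  A. V: ✗ does not match
  B. C: ✗ does not match
  C. C/V: ✓ matches
  D. F/m: ✗ does not match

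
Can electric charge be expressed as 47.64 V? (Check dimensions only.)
No

electric charge has SI base units: A * s
V does NOT reduce to A * s; a valid unit for electric charge would be e.g. C.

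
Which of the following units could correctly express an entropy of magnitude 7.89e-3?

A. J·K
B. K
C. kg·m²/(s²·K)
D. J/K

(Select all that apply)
C, D

entropy has SI base units: kg * m^2 / (s^2 * K)

Checking each option against kg * m^2 / (s^2 * K):
  A. J·K: ✗ does not match
  B. K: ✗ does not match
  C. kg·m²/(s²·K): ✓ matches
  D. J/K: ✓ matches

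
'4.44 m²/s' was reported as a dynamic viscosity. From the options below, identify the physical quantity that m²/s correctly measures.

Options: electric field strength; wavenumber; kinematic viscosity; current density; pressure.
kinematic viscosity

dynamic viscosity should have units dimensionally equivalent to kg / (m * s) (e.g. Pa·s).
The given unit 'm²/s' reduces to m^2 / s. Of the listed options, that is the dimensionality of kinematic viscosity.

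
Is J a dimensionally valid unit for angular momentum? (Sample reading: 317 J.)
No

angular momentum has SI base units: kg * m^2 / s
J does NOT reduce to kg * m^2 / s; a valid unit for angular momentum would be e.g. kg·m²/s.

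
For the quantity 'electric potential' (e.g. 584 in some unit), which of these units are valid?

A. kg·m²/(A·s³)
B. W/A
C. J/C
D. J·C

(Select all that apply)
A, B, C

electric potential has SI base units: kg * m^2 / (A * s^3)

Checking each option against kg * m^2 / (A * s^3):
  A. kg·m²/(A·s³): ✓ matches
  B. W/A: ✓ matches
  C. J/C: ✓ matches
  D. J·C: ✗ does not match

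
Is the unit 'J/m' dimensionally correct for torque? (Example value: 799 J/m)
No

torque has SI base units: kg * m^2 / s^2
J/m does NOT reduce to kg * m^2 / s^2; a valid unit for torque would be e.g. N·m.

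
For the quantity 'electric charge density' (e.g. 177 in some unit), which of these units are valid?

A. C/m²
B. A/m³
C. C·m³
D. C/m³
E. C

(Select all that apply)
D

electric charge density has SI base units: A * s / m^3

Checking each option against A * s / m^3:
  A. C/m²: ✗ does not match
  B. A/m³: ✗ does not match
  C. C·m³: ✗ does not match
  D. C/m³: ✓ matches
  E. C: ✗ does not match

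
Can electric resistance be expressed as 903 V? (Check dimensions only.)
No

electric resistance has SI base units: kg * m^2 / (A^2 * s^3)
V does NOT reduce to kg * m^2 / (A^2 * s^3); a valid unit for electric resistance would be e.g. Ω.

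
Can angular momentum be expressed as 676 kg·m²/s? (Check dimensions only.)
Yes

angular momentum has SI base units: kg * m^2 / s
kg·m²/s reduces to the same SI base units, so it is a valid unit for angular momentum.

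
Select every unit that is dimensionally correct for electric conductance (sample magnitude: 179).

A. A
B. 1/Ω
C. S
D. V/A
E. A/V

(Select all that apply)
B, C, E

electric conductance has SI base units: A^2 * s^3 / (kg * m^2)

Checking each option against A^2 * s^3 / (kg * m^2):
  A. A: ✗ does not match
  B. 1/Ω: ✓ matches
  C. S: ✓ matches
  D. V/A: ✗ does not match
  E. A/V: ✓ matches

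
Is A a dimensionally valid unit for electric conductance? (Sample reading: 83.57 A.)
No

electric conductance has SI base units: A^2 * s^3 / (kg * m^2)
A does NOT reduce to A^2 * s^3 / (kg * m^2); a valid unit for electric conductance would be e.g. S.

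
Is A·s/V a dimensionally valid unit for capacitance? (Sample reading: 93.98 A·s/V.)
Yes

capacitance has SI base units: A^2 * s^4 / (kg * m^2)
A·s/V reduces to the same SI base units, so it is a valid unit for capacitance.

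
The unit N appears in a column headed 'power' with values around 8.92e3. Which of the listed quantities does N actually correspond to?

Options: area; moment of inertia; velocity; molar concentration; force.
force

power should have units dimensionally equivalent to kg * m^2 / s^3 (e.g. W).
The given unit 'N' reduces to kg * m / s^2. Of the listed options, that is the dimensionality of force.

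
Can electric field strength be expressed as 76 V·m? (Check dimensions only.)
No

electric field strength has SI base units: kg * m / (A * s^3)
V·m does NOT reduce to kg * m / (A * s^3); a valid unit for electric field strength would be e.g. V/m.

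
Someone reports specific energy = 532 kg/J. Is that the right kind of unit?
No

specific energy has SI base units: m^2 / s^2
kg/J does NOT reduce to m^2 / s^2; a valid unit for specific energy would be e.g. J/kg.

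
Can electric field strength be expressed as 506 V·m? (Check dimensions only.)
No

electric field strength has SI base units: kg * m / (A * s^3)
V·m does NOT reduce to kg * m / (A * s^3); a valid unit for electric field strength would be e.g. V/m.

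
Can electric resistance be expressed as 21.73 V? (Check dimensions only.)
No

electric resistance has SI base units: kg * m^2 / (A^2 * s^3)
V does NOT reduce to kg * m^2 / (A^2 * s^3); a valid unit for electric resistance would be e.g. Ω.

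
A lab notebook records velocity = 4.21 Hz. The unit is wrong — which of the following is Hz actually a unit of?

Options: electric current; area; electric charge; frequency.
frequency

velocity should have units dimensionally equivalent to m / s (e.g. m/s).
The given unit 'Hz' reduces to 1 / s. Of the listed options, that is the dimensionality of frequency.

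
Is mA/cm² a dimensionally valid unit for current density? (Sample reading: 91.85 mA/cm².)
Yes

current density has SI base units: A / m^2
mA/cm² reduces to the same SI base units, so it is a valid unit for current density.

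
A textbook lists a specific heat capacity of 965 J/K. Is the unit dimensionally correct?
No

specific heat capacity has SI base units: m^2 / (s^2 * K)
J/K does NOT reduce to m^2 / (s^2 * K); a valid unit for specific heat capacity would be e.g. J/(kg·K).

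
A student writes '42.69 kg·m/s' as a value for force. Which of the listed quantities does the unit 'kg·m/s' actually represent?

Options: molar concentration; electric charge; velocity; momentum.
momentum

force should have units dimensionally equivalent to kg * m / s^2 (e.g. N).
The given unit 'kg·m/s' reduces to kg * m / s. Of the listed options, that is the dimensionality of momentum.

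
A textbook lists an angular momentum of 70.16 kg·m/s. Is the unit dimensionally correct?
No

angular momentum has SI base units: kg * m^2 / s
kg·m/s does NOT reduce to kg * m^2 / s; a valid unit for angular momentum would be e.g. kg·m²/s.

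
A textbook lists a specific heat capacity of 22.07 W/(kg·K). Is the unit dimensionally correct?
No

specific heat capacity has SI base units: m^2 / (s^2 * K)
W/(kg·K) does NOT reduce to m^2 / (s^2 * K); a valid unit for specific heat capacity would be e.g. J/(kg·K).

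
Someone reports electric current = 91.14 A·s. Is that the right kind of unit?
No

electric current has SI base units: A
A·s does NOT reduce to A; a valid unit for electric current would be e.g. A.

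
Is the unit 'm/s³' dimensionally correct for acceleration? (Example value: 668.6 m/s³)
No

acceleration has SI base units: m / s^2
m/s³ does NOT reduce to m / s^2; a valid unit for acceleration would be e.g. m/s².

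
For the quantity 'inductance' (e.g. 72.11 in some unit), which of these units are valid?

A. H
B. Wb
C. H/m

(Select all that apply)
A

inductance has SI base units: kg * m^2 / (A^2 * s^2)

Checking each option against kg * m^2 / (A^2 * s^2):
  A. H: ✓ matches
  B. Wb: ✗ does not match
  C. H/m: ✗ does not match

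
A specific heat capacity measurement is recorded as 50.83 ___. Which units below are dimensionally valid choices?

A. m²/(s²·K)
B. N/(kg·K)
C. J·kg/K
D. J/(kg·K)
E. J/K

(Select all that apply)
A, D

specific heat capacity has SI base units: m^2 / (s^2 * K)

Checking each option against m^2 / (s^2 * K):
  A. m²/(s²·K): ✓ matches
  B. N/(kg·K): ✗ does not match
  C. J·kg/K: ✗ does not match
  D. J/(kg·K): ✓ matches
  E. J/K: ✗ does not match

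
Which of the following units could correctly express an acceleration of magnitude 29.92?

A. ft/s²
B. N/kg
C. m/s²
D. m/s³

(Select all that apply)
A, B, C

acceleration has SI base units: m / s^2

Checking each option against m / s^2:
  A. ft/s²: ✓ matches
  B. N/kg: ✓ matches
  C. m/s²: ✓ matches
  D. m/s³: ✗ does not match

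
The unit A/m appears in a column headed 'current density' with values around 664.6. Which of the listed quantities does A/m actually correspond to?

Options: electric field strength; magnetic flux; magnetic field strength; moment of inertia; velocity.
magnetic field strength

current density should have units dimensionally equivalent to A / m^2 (e.g. A/m²).
The given unit 'A/m' reduces to A / m. Of the listed options, that is the dimensionality of magnetic field strength.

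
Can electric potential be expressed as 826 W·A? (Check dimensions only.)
No

electric potential has SI base units: kg * m^2 / (A * s^3)
W·A does NOT reduce to kg * m^2 / (A * s^3); a valid unit for electric potential would be e.g. V.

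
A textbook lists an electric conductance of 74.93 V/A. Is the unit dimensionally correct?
No

electric conductance has SI base units: A^2 * s^3 / (kg * m^2)
V/A does NOT reduce to A^2 * s^3 / (kg * m^2); a valid unit for electric conductance would be e.g. S.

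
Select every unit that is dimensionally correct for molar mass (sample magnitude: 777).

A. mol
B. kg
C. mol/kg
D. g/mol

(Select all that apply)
D

molar mass has SI base units: kg / mol

Checking each option against kg / mol:
  A. mol: ✗ does not match
  B. kg: ✗ does not match
  C. mol/kg: ✗ does not match
  D. g/mol: ✓ matches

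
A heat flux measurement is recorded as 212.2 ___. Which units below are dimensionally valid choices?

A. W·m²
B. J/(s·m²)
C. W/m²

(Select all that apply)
B, C

heat flux has SI base units: kg / s^3

Checking each option against kg / s^3:
  A. W·m²: ✗ does not match
  B. J/(s·m²): ✓ matches
  C. W/m²: ✓ matches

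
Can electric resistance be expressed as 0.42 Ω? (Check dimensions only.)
Yes

electric resistance has SI base units: kg * m^2 / (A^2 * s^3)
Ω reduces to the same SI base units, so it is a valid unit for electric resistance.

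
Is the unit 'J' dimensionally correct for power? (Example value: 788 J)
No

power has SI base units: kg * m^2 / s^3
J does NOT reduce to kg * m^2 / s^3; a valid unit for power would be e.g. W.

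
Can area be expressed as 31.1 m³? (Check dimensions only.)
No

area has SI base units: m^2
m³ does NOT reduce to m^2; a valid unit for area would be e.g. m².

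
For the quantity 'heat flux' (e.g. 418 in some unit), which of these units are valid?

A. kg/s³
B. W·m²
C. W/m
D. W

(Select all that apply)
A

heat flux has SI base units: kg / s^3

Checking each option against kg / s^3:
  A. kg/s³: ✓ matches
  B. W·m²: ✗ does not match
  C. W/m: ✗ does not match
  D. W: ✗ does not match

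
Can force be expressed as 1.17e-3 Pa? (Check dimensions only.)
No

force has SI base units: kg * m / s^2
Pa does NOT reduce to kg * m / s^2; a valid unit for force would be e.g. N.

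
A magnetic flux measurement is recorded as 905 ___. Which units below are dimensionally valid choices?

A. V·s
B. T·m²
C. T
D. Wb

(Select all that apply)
A, B, D

magnetic flux has SI base units: kg * m^2 / (A * s^2)

Checking each option against kg * m^2 / (A * s^2):
  A. V·s: ✓ matches
  B. T·m²: ✓ matches
  C. T: ✗ does not match
  D. Wb: ✓ matches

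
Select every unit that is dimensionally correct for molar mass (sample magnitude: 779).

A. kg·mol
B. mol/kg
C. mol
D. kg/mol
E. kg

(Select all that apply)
D

molar mass has SI base units: kg / mol

Checking each option against kg / mol:
  A. kg·mol: ✗ does not match
  B. mol/kg: ✗ does not match
  C. mol: ✗ does not match
  D. kg/mol: ✓ matches
  E. kg: ✗ does not match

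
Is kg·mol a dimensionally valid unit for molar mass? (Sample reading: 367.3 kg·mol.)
No

molar mass has SI base units: kg / mol
kg·mol does NOT reduce to kg / mol; a valid unit for molar mass would be e.g. kg/mol.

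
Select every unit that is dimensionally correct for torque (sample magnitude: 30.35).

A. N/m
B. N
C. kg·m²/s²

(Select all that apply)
C

torque has SI base units: kg * m^2 / s^2

Checking each option against kg * m^2 / s^2:
  A. N/m: ✗ does not match
  B. N: ✗ does not match
  C. kg·m²/s²: ✓ matches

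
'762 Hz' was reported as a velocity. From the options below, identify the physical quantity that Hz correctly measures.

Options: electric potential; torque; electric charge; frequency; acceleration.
frequency

velocity should have units dimensionally equivalent to m / s (e.g. m/s).
The given unit 'Hz' reduces to 1 / s. Of the listed options, that is the dimensionality of frequency.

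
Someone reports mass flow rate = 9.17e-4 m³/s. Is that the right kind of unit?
No

mass flow rate has SI base units: kg / s
m³/s does NOT reduce to kg / s; a valid unit for mass flow rate would be e.g. kg/s.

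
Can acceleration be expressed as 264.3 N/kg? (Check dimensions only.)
Yes

acceleration has SI base units: m / s^2
N/kg reduces to the same SI base units, so it is a valid unit for acceleration.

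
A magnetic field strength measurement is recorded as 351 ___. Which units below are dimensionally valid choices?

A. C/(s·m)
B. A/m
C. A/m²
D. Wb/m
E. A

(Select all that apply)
A, B

magnetic field strength has SI base units: A / m

Checking each option against A / m:
  A. C/(s·m): ✓ matches
  B. A/m: ✓ matches
  C. A/m²: ✗ does not match
  D. Wb/m: ✗ does not match
  E. A: ✗ does not match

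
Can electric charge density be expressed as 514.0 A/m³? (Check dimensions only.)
No

electric charge density has SI base units: A * s / m^3
A/m³ does NOT reduce to A * s / m^3; a valid unit for electric charge density would be e.g. C/m³.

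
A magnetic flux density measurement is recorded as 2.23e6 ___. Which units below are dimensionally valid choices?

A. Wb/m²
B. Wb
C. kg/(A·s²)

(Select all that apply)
A, C

magnetic flux density has SI base units: kg / (A * s^2)

Checking each option against kg / (A * s^2):
  A. Wb/m²: ✓ matches
  B. Wb: ✗ does not match
  C. kg/(A·s²): ✓ matches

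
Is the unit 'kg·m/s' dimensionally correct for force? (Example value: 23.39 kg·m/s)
No

force has SI base units: kg * m / s^2
kg·m/s does NOT reduce to kg * m / s^2; a valid unit for force would be e.g. N.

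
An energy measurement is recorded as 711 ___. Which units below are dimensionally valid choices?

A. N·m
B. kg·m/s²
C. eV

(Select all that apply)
A, C

energy has SI base units: kg * m^2 / s^2

Checking each option against kg * m^2 / s^2:
  A. N·m: ✓ matches
  B. kg·m/s²: ✗ does not match
  C. eV: ✓ matches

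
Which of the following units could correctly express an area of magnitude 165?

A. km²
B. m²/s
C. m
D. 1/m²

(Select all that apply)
A

area has SI base units: m^2

Checking each option against m^2:
  A. km²: ✓ matches
  B. m²/s: ✗ does not match
  C. m: ✗ does not match
  D. 1/m²: ✗ does not match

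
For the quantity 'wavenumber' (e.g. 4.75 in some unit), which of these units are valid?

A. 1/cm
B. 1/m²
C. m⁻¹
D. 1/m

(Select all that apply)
A, C, D

wavenumber has SI base units: 1 / m

Checking each option against 1 / m:
  A. 1/cm: ✓ matches
  B. 1/m²: ✗ does not match
  C. m⁻¹: ✓ matches
  D. 1/m: ✓ matches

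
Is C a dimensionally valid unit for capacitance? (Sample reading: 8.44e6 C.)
No

capacitance has SI base units: A^2 * s^4 / (kg * m^2)
C does NOT reduce to A^2 * s^4 / (kg * m^2); a valid unit for capacitance would be e.g. F.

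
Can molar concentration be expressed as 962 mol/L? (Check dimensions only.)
Yes

molar concentration has SI base units: mol / m^3
mol/L reduces to the same SI base units, so it is a valid unit for molar concentration.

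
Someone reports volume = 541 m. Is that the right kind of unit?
No

volume has SI base units: m^3
m does NOT reduce to m^3; a valid unit for volume would be e.g. m³.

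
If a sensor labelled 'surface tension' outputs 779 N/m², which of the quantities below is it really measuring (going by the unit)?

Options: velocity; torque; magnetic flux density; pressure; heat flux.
pressure

surface tension should have units dimensionally equivalent to kg / s^2 (e.g. N/m).
The given unit 'N/m²' reduces to kg / (m * s^2). Of the listed options, that is the dimensionality of pressure.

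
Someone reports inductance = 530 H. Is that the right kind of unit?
Yes

inductance has SI base units: kg * m^2 / (A^2 * s^2)
H reduces to the same SI base units, so it is a valid unit for inductance.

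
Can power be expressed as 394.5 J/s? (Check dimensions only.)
Yes

power has SI base units: kg * m^2 / s^3
J/s reduces to the same SI base units, so it is a valid unit for power.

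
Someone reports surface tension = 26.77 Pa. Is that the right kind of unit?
No

surface tension has SI base units: kg / s^2
Pa does NOT reduce to kg / s^2; a valid unit for surface tension would be e.g. N/m.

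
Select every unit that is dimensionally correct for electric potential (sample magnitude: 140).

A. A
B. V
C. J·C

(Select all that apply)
B

electric potential has SI base units: kg * m^2 / (A * s^3)

Checking each option against kg * m^2 / (A * s^3):
  A. A: ✗ does not match
  B. V: ✓ matches
  C. J·C: ✗ does not match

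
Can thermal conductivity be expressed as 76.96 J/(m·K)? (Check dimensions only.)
No

thermal conductivity has SI base units: kg * m / (s^3 * K)
J/(m·K) does NOT reduce to kg * m / (s^3 * K); a valid unit for thermal conductivity would be e.g. W/(m·K).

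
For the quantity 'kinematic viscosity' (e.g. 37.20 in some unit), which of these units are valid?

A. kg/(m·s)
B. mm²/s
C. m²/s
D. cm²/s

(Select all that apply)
B, C, D

kinematic viscosity has SI base units: m^2 / s

Checking each option against m^2 / s:
  A. kg/(m·s): ✗ does not match
  B. mm²/s: ✓ matches
  C. m²/s: ✓ matches
  D. cm²/s: ✓ matches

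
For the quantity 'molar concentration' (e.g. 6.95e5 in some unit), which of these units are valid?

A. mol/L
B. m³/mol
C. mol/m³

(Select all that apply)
A, C

molar concentration has SI base units: mol / m^3

Checking each option against mol / m^3:
  A. mol/L: ✓ matches
  B. m³/mol: ✗ does not match
  C. mol/m³: ✓ matches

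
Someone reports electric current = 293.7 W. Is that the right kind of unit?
No

electric current has SI base units: A
W does NOT reduce to A; a valid unit for electric current would be e.g. A.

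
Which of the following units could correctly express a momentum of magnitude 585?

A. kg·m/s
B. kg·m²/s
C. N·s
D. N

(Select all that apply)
A, C

momentum has SI base units: kg * m / s

Checking each option against kg * m / s:
  A. kg·m/s: ✓ matches
  B. kg·m²/s: ✗ does not match
  C. N·s: ✓ matches
  D. N: ✗ does not match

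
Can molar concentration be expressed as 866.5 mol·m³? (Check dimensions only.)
No

molar concentration has SI base units: mol / m^3
mol·m³ does NOT reduce to mol / m^3; a valid unit for molar concentration would be e.g. mol/m³.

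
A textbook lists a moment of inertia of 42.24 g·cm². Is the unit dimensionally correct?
Yes

moment of inertia has SI base units: kg * m^2
g·cm² reduces to the same SI base units, so it is a valid unit for moment of inertia.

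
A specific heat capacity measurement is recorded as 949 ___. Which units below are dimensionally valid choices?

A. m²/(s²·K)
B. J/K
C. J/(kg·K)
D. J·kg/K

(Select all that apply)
A, C

specific heat capacity has SI base units: m^2 / (s^2 * K)

Checking each option against m^2 / (s^2 * K):
  A. m²/(s²·K): ✓ matches
  B. J/K: ✗ does not match
  C. J/(kg·K): ✓ matches
  D. J·kg/K: ✗ does not match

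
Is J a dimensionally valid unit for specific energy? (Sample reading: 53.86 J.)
No

specific energy has SI base units: m^2 / s^2
J does NOT reduce to m^2 / s^2; a valid unit for specific energy would be e.g. J/kg.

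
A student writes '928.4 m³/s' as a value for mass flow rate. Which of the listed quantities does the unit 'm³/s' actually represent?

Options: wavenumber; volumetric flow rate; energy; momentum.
volumetric flow rate

mass flow rate should have units dimensionally equivalent to kg / s (e.g. kg/s).
The given unit 'm³/s' reduces to m^3 / s. Of the listed options, that is the dimensionality of volumetric flow rate.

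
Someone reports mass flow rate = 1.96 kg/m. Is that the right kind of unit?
No

mass flow rate has SI base units: kg / s
kg/m does NOT reduce to kg / s; a valid unit for mass flow rate would be e.g. kg/s.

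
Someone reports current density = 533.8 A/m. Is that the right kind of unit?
No

current density has SI base units: A / m^2
A/m does NOT reduce to A / m^2; a valid unit for current density would be e.g. A/m².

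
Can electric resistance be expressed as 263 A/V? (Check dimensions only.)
No

electric resistance has SI base units: kg * m^2 / (A^2 * s^3)
A/V does NOT reduce to kg * m^2 / (A^2 * s^3); a valid unit for electric resistance would be e.g. Ω.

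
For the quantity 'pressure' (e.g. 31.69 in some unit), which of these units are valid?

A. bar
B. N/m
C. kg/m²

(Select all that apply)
A

pressure has SI base units: kg / (m * s^2)

Checking each option against kg / (m * s^2):
  A. bar: ✓ matches
  B. N/m: ✗ does not match
  C. kg/m²: ✗ does not match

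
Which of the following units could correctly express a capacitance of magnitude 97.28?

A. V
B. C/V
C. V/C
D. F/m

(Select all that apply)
B

capacitance has SI base units: A^2 * s^4 / (kg * m^2)

Checking each option against A^2 * s^4 / (kg * m^2):
  A. V: ✗ does not match
  B. C/V: ✓ matches
  C. V/C: ✗ does not match
  D. F/m: ✗ does not match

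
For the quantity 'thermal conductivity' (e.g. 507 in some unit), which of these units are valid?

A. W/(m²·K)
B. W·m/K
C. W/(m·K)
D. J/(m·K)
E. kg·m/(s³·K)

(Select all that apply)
C, E

thermal conductivity has SI base units: kg * m / (s^3 * K)

Checking each option against kg * m / (s^3 * K):
  A. W/(m²·K): ✗ does not match
  B. W·m/K: ✗ does not match
  C. W/(m·K): ✓ matches
  D. J/(m·K): ✗ does not match
  E. kg·m/(s³·K): ✓ matches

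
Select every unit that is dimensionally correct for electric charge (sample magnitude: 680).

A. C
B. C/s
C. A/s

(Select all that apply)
A

electric charge has SI base units: A * s

Checking each option against A * s:
  A. C: ✓ matches
  B. C/s: ✗ does not match
  C. A/s: ✗ does not match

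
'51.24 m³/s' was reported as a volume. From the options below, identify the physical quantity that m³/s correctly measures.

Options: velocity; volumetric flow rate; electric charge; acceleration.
volumetric flow rate

volume should have units dimensionally equivalent to m^3 (e.g. m³).
The given unit 'm³/s' reduces to m^3 / s. Of the listed options, that is the dimensionality of volumetric flow rate.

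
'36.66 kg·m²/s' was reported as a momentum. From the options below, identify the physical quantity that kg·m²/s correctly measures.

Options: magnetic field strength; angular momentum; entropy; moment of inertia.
angular momentum

momentum should have units dimensionally equivalent to kg * m / s (e.g. kg·m/s).
The given unit 'kg·m²/s' reduces to kg * m^2 / s. Of the listed options, that is the dimensionality of angular momentum.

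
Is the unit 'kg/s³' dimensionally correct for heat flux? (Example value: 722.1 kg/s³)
Yes

heat flux has SI base units: kg / s^3
kg/s³ reduces to the same SI base units, so it is a valid unit for heat flux.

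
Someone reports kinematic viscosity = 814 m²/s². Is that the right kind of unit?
No

kinematic viscosity has SI base units: m^2 / s
m²/s² does NOT reduce to m^2 / s; a valid unit for kinematic viscosity would be e.g. m²/s.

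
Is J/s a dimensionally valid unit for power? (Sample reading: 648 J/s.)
Yes

power has SI base units: kg * m^2 / s^3
J/s reduces to the same SI base units, so it is a valid unit for power.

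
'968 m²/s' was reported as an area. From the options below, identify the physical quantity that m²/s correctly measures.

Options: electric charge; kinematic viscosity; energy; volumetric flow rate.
kinematic viscosity

area should have units dimensionally equivalent to m^2 (e.g. m²).
The given unit 'm²/s' reduces to m^2 / s. Of the listed options, that is the dimensionality of kinematic viscosity.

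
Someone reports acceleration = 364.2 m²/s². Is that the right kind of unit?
No

acceleration has SI base units: m / s^2
m²/s² does NOT reduce to m / s^2; a valid unit for acceleration would be e.g. m/s².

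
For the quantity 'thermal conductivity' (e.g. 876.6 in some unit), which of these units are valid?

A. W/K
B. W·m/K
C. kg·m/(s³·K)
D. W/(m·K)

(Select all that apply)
C, D

thermal conductivity has SI base units: kg * m / (s^3 * K)

Checking each option against kg * m / (s^3 * K):
  A. W/K: ✗ does not match
  B. W·m/K: ✗ does not match
  C. kg·m/(s³·K): ✓ matches
  D. W/(m·K): ✓ matches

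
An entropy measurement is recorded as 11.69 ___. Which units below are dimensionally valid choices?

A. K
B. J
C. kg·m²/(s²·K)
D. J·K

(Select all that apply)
C

entropy has SI base units: kg * m^2 / (s^2 * K)

Checking each option against kg * m^2 / (s^2 * K):
  A. K: ✗ does not match
  B. J: ✗ does not match
  C. kg·m²/(s²·K): ✓ matches
  D. J·K: ✗ does not match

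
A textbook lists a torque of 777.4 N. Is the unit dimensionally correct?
No

torque has SI base units: kg * m^2 / s^2
N does NOT reduce to kg * m^2 / s^2; a valid unit for torque would be e.g. N·m.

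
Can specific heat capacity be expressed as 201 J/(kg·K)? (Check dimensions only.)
Yes

specific heat capacity has SI base units: m^2 / (s^2 * K)
J/(kg·K) reduces to the same SI base units, so it is a valid unit for specific heat capacity.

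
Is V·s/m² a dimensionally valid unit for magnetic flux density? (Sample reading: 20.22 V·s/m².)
Yes

magnetic flux density has SI base units: kg / (A * s^2)
V·s/m² reduces to the same SI base units, so it is a valid unit for magnetic flux density.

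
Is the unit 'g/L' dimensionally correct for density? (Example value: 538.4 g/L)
Yes

density has SI base units: kg / m^3
g/L reduces to the same SI base units, so it is a valid unit for density.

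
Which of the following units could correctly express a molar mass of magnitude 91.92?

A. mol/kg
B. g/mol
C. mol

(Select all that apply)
B

molar mass has SI base units: kg / mol

Checking each option against kg / mol:
  A. mol/kg: ✗ does not match
  B. g/mol: ✓ matches
  C. mol: ✗ does not match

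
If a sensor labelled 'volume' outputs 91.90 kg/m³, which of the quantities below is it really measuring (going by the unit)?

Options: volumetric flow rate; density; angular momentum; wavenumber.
density

volume should have units dimensionally equivalent to m^3 (e.g. m³).
The given unit 'kg/m³' reduces to kg / m^3. Of the listed options, that is the dimensionality of density.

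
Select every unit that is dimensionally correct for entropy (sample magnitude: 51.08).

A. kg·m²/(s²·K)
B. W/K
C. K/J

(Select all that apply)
A

entropy has SI base units: kg * m^2 / (s^2 * K)

Checking each option against kg * m^2 / (s^2 * K):
  A. kg·m²/(s²·K): ✓ matches
  B. W/K: ✗ does not match
  C. K/J: ✗ does not match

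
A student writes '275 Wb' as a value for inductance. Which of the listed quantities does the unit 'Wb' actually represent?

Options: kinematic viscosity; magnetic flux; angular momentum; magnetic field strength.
magnetic flux

inductance should have units dimensionally equivalent to kg * m^2 / (A^2 * s^2) (e.g. H).
The given unit 'Wb' reduces to kg * m^2 / (A * s^2). Of the listed options, that is the dimensionality of magnetic flux.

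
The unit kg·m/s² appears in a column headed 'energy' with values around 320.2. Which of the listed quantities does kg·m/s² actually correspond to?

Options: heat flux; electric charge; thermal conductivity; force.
force

energy should have units dimensionally equivalent to kg * m^2 / s^2 (e.g. J).
The given unit 'kg·m/s²' reduces to kg * m / s^2. Of the listed options, that is the dimensionality of force.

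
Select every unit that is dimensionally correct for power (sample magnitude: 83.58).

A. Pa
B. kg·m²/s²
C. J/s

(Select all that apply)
C

power has SI base units: kg * m^2 / s^3

Checking each option against kg * m^2 / s^3:
  A. Pa: ✗ does not match
  B. kg·m²/s²: ✗ does not match
  C. J/s: ✓ matches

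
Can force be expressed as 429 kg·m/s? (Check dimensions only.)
No

force has SI base units: kg * m / s^2
kg·m/s does NOT reduce to kg * m / s^2; a valid unit for force would be e.g. N.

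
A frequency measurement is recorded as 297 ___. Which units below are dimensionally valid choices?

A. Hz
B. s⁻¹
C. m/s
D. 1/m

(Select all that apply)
A, B

frequency has SI base units: 1 / s

Checking each option against 1 / s:
  A. Hz: ✓ matches
  B. s⁻¹: ✓ matches
  C. m/s: ✗ does not match
  D. 1/m: ✗ does not match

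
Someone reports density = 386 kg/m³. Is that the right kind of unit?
Yes

density has SI base units: kg / m^3
kg/m³ reduces to the same SI base units, so it is a valid unit for density.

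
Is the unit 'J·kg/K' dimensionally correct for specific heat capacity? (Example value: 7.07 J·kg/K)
No

specific heat capacity has SI base units: m^2 / (s^2 * K)
J·kg/K does NOT reduce to m^2 / (s^2 * K); a valid unit for specific heat capacity would be e.g. J/(kg·K).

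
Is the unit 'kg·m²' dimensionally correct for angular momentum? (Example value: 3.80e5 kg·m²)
No

angular momentum has SI base units: kg * m^2 / s
kg·m² does NOT reduce to kg * m^2 / s; a valid unit for angular momentum would be e.g. kg·m²/s.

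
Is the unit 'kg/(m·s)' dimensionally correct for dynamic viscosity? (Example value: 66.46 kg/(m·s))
Yes

dynamic viscosity has SI base units: kg / (m * s)
kg/(m·s) reduces to the same SI base units, so it is a valid unit for dynamic viscosity.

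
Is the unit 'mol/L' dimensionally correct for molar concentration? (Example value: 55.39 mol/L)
Yes

molar concentration has SI base units: mol / m^3
mol/L reduces to the same SI base units, so it is a valid unit for molar concentration.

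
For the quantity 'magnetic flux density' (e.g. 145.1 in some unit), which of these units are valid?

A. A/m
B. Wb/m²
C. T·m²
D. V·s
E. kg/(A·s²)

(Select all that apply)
B, E

magnetic flux density has SI base units: kg / (A * s^2)

Checking each option against kg / (A * s^2):
  A. A/m: ✗ does not match
  B. Wb/m²: ✓ matches
  C. T·m²: ✗ does not match
  D. V·s: ✗ does not match
  E. kg/(A·s²): ✓ matches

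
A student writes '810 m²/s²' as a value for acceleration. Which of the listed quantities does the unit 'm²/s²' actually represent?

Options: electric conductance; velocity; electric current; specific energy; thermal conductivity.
specific energy

acceleration should have units dimensionally equivalent to m / s^2 (e.g. m/s²).
The given unit 'm²/s²' reduces to m^2 / s^2. Of the listed options, that is the dimensionality of specific energy.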